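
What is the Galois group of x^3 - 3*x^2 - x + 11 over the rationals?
S_3 (also written S3)

The polynomial is an irreducible cubic over Q and its discriminant is -1472, which is not a perfect square. For an irreducible cubic, a non-square discriminant gives Galois group S_3.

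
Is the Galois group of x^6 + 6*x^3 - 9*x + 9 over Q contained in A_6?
No

The polynomial is irreducible of degree 6 over Q. Its discriminant is -6604217307, which is not a perfect square. A Galois group lies in the alternating group exactly when the discriminant is a square in Q, so the Galois group ((S_3 x S_3) : C_2) is not contained in A_6.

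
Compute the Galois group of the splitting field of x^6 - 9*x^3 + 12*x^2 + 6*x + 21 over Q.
The polynomial f is an irreducible sextic over Q, so G = Gal(f/Q) is one of the 16 transitive subgroups 6T1, ..., 6T16 of S_6. The discriminant of f is -945145936107, which is not a perfect square, so G is not contained in A_6. The transitive groups of degree 6 not contained in A_6 are: C_6 (6T1, order 6), S_3 (6T2, order 6), D_6 (6T3, order 12), C_3 x S_3 (6T5, order 18), A_4 x C_2 (6T6, order 24), S_4 (6T8, order 24), S_3 x S_3 (6T9, order 36), S_4 x C_2 (6T11, order 48), (S_3 x S_3) : C_2 (6T13, order 72), PGL(2,5) (6T14, order 120), S_6 (6T16, order 720). By Dedekind's theorem, for a prime p not dividing disc(f) the degrees of the irreducible factors of f mod p form the cycle type of an element of G. Factoring f modulo the 27 such primes p <= 127 (skipping 3, 17, 19, 43, which divide the discriminant), each new pattern first appears at: mod 2: f = (x^6 + x^3 + 1), pattern 6; mod 7: f = (x)(x^2 + 4)(x^3 + 3x + 5), pattern 3+2+1; mod 11: f = (x^2 + 9x + 10)(x^4 + 2x^3 + 5x^2 + 3x + 1), pattern 4+2; mod 13: f = (x + 7)(x + 9)(x^2 + 4x + 2)(x^2 + 6x + 11), pattern 2+2+1+1; mod 61: f = (x + 12)(x + 26)(x + 41)(x + 55)(x^2 + 49x + 29), pattern 2+1+1+1+1; mod 97: f = (x + 38)(x + 72)(x + 84)(x^3 + 52x + 57), pattern 3+1+1+1; mod 113: f = (x^2 + 37)(x^2 + 52x + 33)(x^2 + 61x + 35), pattern 2+2+2; mod 127: f = (x^3 + 49x + 103)(x^3 + 78x + 15), pattern 3+3. No other pattern occurs in this range, so the set of observed cycle types is {6, 3+2+1, 4+2, 2+2+1+1, 2+1+1+1+1, 3+1+1+1, 2+2+2, 3+3}. The candidates containing elements of all these cycle types are (S_3 x S_3) : C_2 (6T13) of order 72, S_6 (6T16) of order 720; the others are excluded. The observed types are precisely the cycle types that occur in (S_3 x S_3) : C_2 (6T13) (apart from the identity). Each of the other remaining candidates has further cycle types, and by the Chebotarev density theorem the matching factorization patterns would occur for a proportion of primes equal to their share of the group: S_6 (6T16) additionally contains elements of type 5+1, 4+1+1 (234 of its 720 elements, about 32% of primes). None of the 27 primes tested shows any such pattern (for each of these groups the chance of that is below 10^-4), which rules them out. Hence G = (S_3 x S_3) : C_2 (6T13), of order 72.

(S_3 x S_3) : C_2 (also written G72)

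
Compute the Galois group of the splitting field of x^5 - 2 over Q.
F_20 (also written F20)

The polynomial f is an irreducible quintic over Q, so G = Gal(f/Q) is a transitive subgroup of S_5: one of C_5 (5T1, order 5), D_5 (5T2, order 10), F_20 (5T3, order 20), A_5 (5T4, order 60) or S_5 (5T5, order 120). The discriminant of f is 50000, which is not a perfect square, so G is not contained in A_5. The transitive groups of degree 5 not contained in A_5 are: F_20 (5T3, order 20), S_5 (5T5, order 120). By Dedekind's theorem, for a prime p not dividing disc(f) the degrees of the irreducible factors of f mod p form the cycle type of an element of G. Factoring f modulo the 18 such primes p <= 71 (skipping 2, 5, which divide the discriminant), each new pattern first appears at: mod 3: f = (x + 1)(x^4 + 2x^3 + x^2 + 2x + 1), pattern 4+1; mod 11: f = (x^5 + 9), pattern 5; mod 19: f = (x + 4)(x^2 + 16x + 16)(x^2 + 18x + 16), pattern 2+2+1. No other pattern occurs in this range, so the set of observed cycle types is {4+1, 5, 2+2+1}. The candidates containing elements of all these cycle types are F_20 (5T3) of order 20, S_5 (5T5) of order 120; the others are excluded. The observed types are precisely the cycle types that occur in F_20 (5T3) (apart from the identity). Each of the other remaining candidates has further cycle types, and by the Chebotarev density theorem the matching factorization patterns would occur for a proportion of primes equal to their share of the group: S_5 (5T5) additionally contains elements of type 3+2, 3+1+1, 2+1+1+1 (50 of its 120 elements, about 42% of primes). None of the 18 primes tested shows any such pattern (for each of these groups the chance of that is below 10^-4), which rules them out. Hence G = F_20 (5T3), of order 20.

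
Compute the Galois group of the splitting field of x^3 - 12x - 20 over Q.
S_3 (order 6)

The polynomial is an irreducible cubic over Q and its discriminant is -3888, which is not a perfect square. For an irreducible cubic, a non-square discriminant gives Galois group S_3.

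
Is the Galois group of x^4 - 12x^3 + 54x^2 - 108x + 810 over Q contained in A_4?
Yes

The polynomial is irreducible of degree 4 over Q. Its discriminant is 99179645184 = 314928^2, a perfect square. A Galois group lies in the alternating group exactly when the discriminant is a square in Q, so the Galois group (V_4) is contained in A_4.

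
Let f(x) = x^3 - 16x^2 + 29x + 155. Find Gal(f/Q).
The polynomial is an irreducible cubic over Q and its discriminant is 714025 = 845^2, a perfect square. For an irreducible cubic, a square discriminant forces the Galois group to be A_3, the cyclic group of order 3.

C_3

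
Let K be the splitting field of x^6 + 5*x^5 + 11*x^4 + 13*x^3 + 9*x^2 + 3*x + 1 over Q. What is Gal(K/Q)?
C_6 (order 6)

The polynomial f is an irreducible sextic over Q, so G = Gal(f/Q) is one of the 16 transitive subgroups 6T1, ..., 6T16 of S_6. The discriminant of f is -16807, which is not a perfect square, so G is not contained in A_6. The transitive groups of degree 6 not contained in A_6 are: C_6 (6T1, order 6), S_3 (6T2, order 6), D_6 (6T3, order 12), C_3 x S_3 (6T5, order 18), A_4 x C_2 (6T6, order 24), S_4 (6T8, order 24), S_3 x S_3 (6T9, order 36), S_4 x C_2 (6T11, order 48), (S_3 x S_3) : C_2 (6T13, order 72), PGL(2,5) (6T14, order 120), S_6 (6T16, order 720). By Dedekind's theorem, for a prime p not dividing disc(f) the degrees of the irreducible factors of f mod p form the cycle type of an element of G. Factoring f modulo the 37 such primes p <= 163 (skipping 7, which divides the discriminant), each new pattern first appears at: mod 2: f = (x^3 + x + 1)(x^3 + x^2 + 1), pattern 3+3; mod 3: f = (x^6 + 2x^5 + 2x^4 + x^3 + 1), pattern 6; mod 13: f = (x^2 + 9x + 9)(x^2 + 10x + 10)(x^2 + 12x + 12), pattern 2+2+2; mod 29: f = (x + 8)(x + 17)(x + 21)(x + 24)(x + 25)(x + 26), pattern 1+1+1+1+1+1. No other pattern occurs in this range, so the set of observed cycle types is {3+3, 6, 2+2+2, 1+1+1+1+1+1}. The candidates containing elements of all these cycle types are C_6 (6T1) of order 6, D_6 (6T3) of order 12, C_3 x S_3 (6T5) of order 18, A_4 x C_2 (6T6) of order 24, S_3 x S_3 (6T9) of order 36, S_4 x C_2 (6T11) of order 48, (S_3 x S_3) : C_2 (6T13) of order 72, PGL(2,5) (6T14) of order 120, S_6 (6T16) of order 720; the others are excluded. The observed types are precisely the cycle types that occur in C_6 (6T1). Each of the other remaining candidates has further cycle types, and by the Chebotarev density theorem the matching factorization patterns would occur for a proportion of primes equal to their share of the group: D_6 (6T3) additionally contains elements of type 2+2+1+1 (3 of its 12 elements, about 25% of primes); C_3 x S_3 (6T5) additionally contains elements of type 3+1+1+1 (4 of its 18 elements, about 22% of primes); A_4 x C_2 (6T6) additionally contains elements of type 2+2+1+1, 2+1+1+1+1 (6 of its 24 elements, about 25% of primes); S_3 x S_3 (6T9) additionally contains elements of type 3+1+1+1, 2+2+1+1 (13 of its 36 elements, about 36% of primes); S_4 x C_2 (6T11) additionally contains elements of type 4+2, 4+1+1, 2+2+1+1, 2+1+1+1+1 (24 of its 48 elements, about 50% of primes); (S_3 x S_3) : C_2 (6T13) additionally contains elements of type 4+2, 3+2+1, 3+1+1+1, 2+2+1+1, 2+1+1+1+1 (49 of its 72 elements, about 68% of primes); PGL(2,5) (6T14) additionally contains elements of type 5+1, 4+1+1, 2+2+1+1 (69 of its 120 elements, about 58% of primes); S_6 (6T16) additionally contains elements of type 5+1, 4+2, 4+1+1, 3+2+1, 3+1+1+1, 2+2+1+1, 2+1+1+1+1 (544 of its 720 elements, about 76% of primes). None of the 37 primes tested shows any such pattern (for each of these groups the chance of that is below 10^-4), which rules them out. Hence G = C_6 (6T1), of order 6.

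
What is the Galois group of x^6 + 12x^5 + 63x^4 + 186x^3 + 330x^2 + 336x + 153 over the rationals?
The polynomial f is an irreducible sextic over Q, so G = Gal(f/Q) is one of the 16 transitive subgroups 6T1, ..., 6T16 of S_6. The discriminant of f is -16003008, which is not a perfect square, so G is not contained in A_6. The transitive groups of degree 6 not contained in A_6 are: C_6 (6T1, order 6), S_3 (6T2, order 6), D_6 (6T3, order 12), C_3 x S_3 (6T5, order 18), A_4 x C_2 (6T6, order 24), S_4 (6T8, order 24), S_3 x S_3 (6T9, order 36), S_4 x C_2 (6T11, order 48), (S_3 x S_3) : C_2 (6T13, order 72), PGL(2,5) (6T14, order 120), S_6 (6T16, order 720). By Dedekind's theorem, for a prime p not dividing disc(f) the degrees of the irreducible factors of f mod p form the cycle type of an element of G. Factoring f modulo the 21 such primes p <= 89 (skipping 2, 3, 7, which divide the discriminant), each new pattern first appears at: mod 5: f = (x^6 + 2x^5 + 3x^4 + x^3 + x + 3), pattern 6; mod 11: f = (x + 4)(x^5 + 8x^4 + 9x^3 + 7x^2 + 5x + 8), pattern 5+1; mod 13: f = (x + 1)(x + 10)(x^4 + x^3 + 3x^2 + 1), pattern 4+1+1; mod 23: f = (x + 18)(x + 22)(x^2 + 19x + 5)(x^2 + 22x + 19), pattern 2+2+1+1; mod 43: f = (x^3 + 25x^2 + 35)(x^3 + 30x^2 + x + 40), pattern 3+3; mod 61: f = (x^2 + 18x + 30)(x^2 + 22x + 52)(x^2 + 33x + 34), pattern 2+2+2. No other pattern occurs in this range, so the set of observed cycle types is {6, 5+1, 4+1+1, 2+2+1+1, 3+3, 2+2+2}. The candidates containing elements of all these cycle types are PGL(2,5) (6T14) of order 120, S_6 (6T16) of order 720; the others are excluded. The observed types are precisely the cycle types that occur in PGL(2,5) (6T14) (apart from the identity). Each of the other remaining candidates has further cycle types, and by the Chebotarev density theorem the matching factorization patterns would occur for a proportion of primes equal to their share of the group: S_6 (6T16) additionally contains elements of type 4+2, 3+2+1, 3+1+1+1, 2+1+1+1+1 (265 of its 720 elements, about 37% of primes). None of the 21 primes tested shows any such pattern (for each of these groups the chance of that is below 10^-4), which rules them out. Hence G = PGL(2,5) (6T14), of order 120.

PGL(2,5) (order 120)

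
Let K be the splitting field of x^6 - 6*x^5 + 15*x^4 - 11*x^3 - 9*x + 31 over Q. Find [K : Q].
The degree of the splitting field over Q equals the order of the Galois group, so first determine the group. The polynomial f is an irreducible sextic over Q, so G = Gal(f/Q) is one of the 16 transitive subgroups 6T1, ..., 6T16 of S_6. The discriminant of f is -945145936107, which is not a perfect square, so G is not contained in A_6. The transitive groups of degree 6 not contained in A_6 are: C_6 (6T1, order 6), S_3 (6T2, order 6), D_6 (6T3, order 12), C_3 x S_3 (6T5, order 18), A_4 x C_2 (6T6, order 24), S_4 (6T8, order 24), S_3 x S_3 (6T9, order 36), S_4 x C_2 (6T11, order 48), (S_3 x S_3) : C_2 (6T13, order 72), PGL(2,5) (6T14, order 120), S_6 (6T16, order 720). By Dedekind's theorem, for a prime p not dividing disc(f) the degrees of the irreducible factors of f mod p form the cycle type of an element of G. Factoring f modulo the 27 such primes p <= 127 (skipping 3, 17, 19, 43, which divide the discriminant), each new pattern first appears at: mod 2: f = (x^6 + x^4 + x^3 + x + 1), pattern 6; mod 7: f = (x + 6)(x^2 + 5x + 5)(x^3 + 4x^2 + 6x + 5), pattern 3+2+1; mod 11: f = (x^2 + 9)(x^4 + 5x^3 + 6x^2 + 10x + 1), pattern 4+2; mod 13: f = (x + 3)(x + 5)(x^2 + 5x + 5)(x^2 + 7x + 7), pattern 2+2+1+1; mod 61: f = (x + 5)(x + 19)(x + 34)(x + 48)(x^2 + 10x + 18), pattern 2+1+1+1+1; mod 97: f = (x + 12)(x + 24)(x + 58)(x^3 + 94x^2 + 55x + 84), pattern 3+1+1+1; mod 113: f = (x^2 + 50x + 97)(x^2 + 59x + 86)(x^2 + 111x + 38), pattern 2+2+2; mod 127: f = (x^3 + 124x^2 + 52x + 101)(x^3 + 124x^2 + 81x + 33), pattern 3+3. No other pattern occurs in this range, so the set of observed cycle types is {6, 3+2+1, 4+2, 2+2+1+1, 2+1+1+1+1, 3+1+1+1, 2+2+2, 3+3}. The candidates containing elements of all these cycle types are (S_3 x S_3) : C_2 (6T13) of order 72, S_6 (6T16) of order 720; the others are excluded. The observed types are precisely the cycle types that occur in (S_3 x S_3) : C_2 (6T13) (apart from the identity). Each of the other remaining candidates has further cycle types, and by the Chebotarev density theorem the matching factorization patterns would occur for a proportion of primes equal to their share of the group: S_6 (6T16) additionally contains elements of type 5+1, 4+1+1 (234 of its 720 elements, about 32% of primes). None of the 27 primes tested shows any such pattern (for each of these groups the chance of that is below 10^-4), which rules them out. Hence G = (S_3 x S_3) : C_2 (6T13), of order 72. The Galois group (S_3 x S_3) : C_2 (6T13) has order 72, so the splitting field has degree 72 over Q.

72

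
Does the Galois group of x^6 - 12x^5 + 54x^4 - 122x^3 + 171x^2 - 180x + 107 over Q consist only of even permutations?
No

The polynomial is irreducible of degree 6 over Q. Its discriminant is -11156429376, which is not a perfect square. A Galois group lies in the alternating group exactly when the discriminant is a square in Q, so the Galois group (A_4 x C_2) is not contained in A_6.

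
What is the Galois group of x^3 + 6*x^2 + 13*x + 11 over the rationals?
The polynomial is an irreducible cubic over Q and its discriminant is -31, which is not a perfect square. For an irreducible cubic, a non-square discriminant gives Galois group S_3.

3T2: S_3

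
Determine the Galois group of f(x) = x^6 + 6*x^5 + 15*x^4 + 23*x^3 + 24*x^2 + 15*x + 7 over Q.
6T5: C_3 x S_3

The polynomial f is an irreducible sextic over Q, so G = Gal(f/Q) is one of the 16 transitive subgroups 6T1, ..., 6T16 of S_6. The discriminant of f is -177147, which is not a perfect square, so G is not contained in A_6. The transitive groups of degree 6 not contained in A_6 are: C_6 (6T1, order 6), S_3 (6T2, order 6), D_6 (6T3, order 12), C_3 x S_3 (6T5, order 18), A_4 x C_2 (6T6, order 24), S_4 (6T8, order 24), S_3 x S_3 (6T9, order 36), S_4 x C_2 (6T11, order 48), (S_3 x S_3) : C_2 (6T13, order 72), PGL(2,5) (6T14, order 120), S_6 (6T16, order 720). By Dedekind's theorem, for a prime p not dividing disc(f) the degrees of the irreducible factors of f mod p form the cycle type of an element of G. Factoring f modulo the 33 such primes p <= 139 (skipping 3, which divides the discriminant), each new pattern first appears at: mod 2: f = (x^6 + x^4 + x^3 + x + 1), pattern 6; mod 7: f = (x)(x + 4)(x + 6)(x^3 + 3x^2 + 3x + 5), pattern 3+1+1+1; mod 17: f = (x^2 + x + 7)(x^2 + 7x + 13)(x^2 + 15x + 4), pattern 2+2+2; mod 19: f = (x^3 + 3x^2 + 3x + 10)(x^3 + 3x^2 + 3x + 14), pattern 3+3; mod 73: f = (x + 43)(x + 44)(x + 45)(x + 52)(x + 53)(x + 61), pattern 1+1+1+1+1+1. No other pattern occurs in this range, so the set of observed cycle types is {6, 3+1+1+1, 2+2+2, 3+3, 1+1+1+1+1+1}. The candidates containing elements of all these cycle types are C_3 x S_3 (6T5) of order 18, S_3 x S_3 (6T9) of order 36, (S_3 x S_3) : C_2 (6T13) of order 72, S_6 (6T16) of order 720; the others are excluded. The observed types are precisely the cycle types that occur in C_3 x S_3 (6T5). Each of the other remaining candidates has further cycle types, and by the Chebotarev density theorem the matching factorization patterns would occur for a proportion of primes equal to their share of the group: S_3 x S_3 (6T9) additionally contains elements of type 2+2+1+1 (9 of its 36 elements, about 25% of primes); (S_3 x S_3) : C_2 (6T13) additionally contains elements of type 4+2, 3+2+1, 2+2+1+1, 2+1+1+1+1 (45 of its 72 elements, about 62% of primes); S_6 (6T16) additionally contains elements of type 5+1, 4+2, 4+1+1, 3+2+1, 2+2+1+1, 2+1+1+1+1 (504 of its 720 elements, about 70% of primes). None of the 33 primes tested shows any such pattern (for each of these groups the chance of that is below 10^-4), which rules them out. Hence G = C_3 x S_3 (6T5), of order 18.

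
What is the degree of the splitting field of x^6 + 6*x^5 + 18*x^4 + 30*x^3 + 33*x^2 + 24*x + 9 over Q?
120

The degree of the splitting field over Q equals the order of the Galois group, so first determine the group. The polynomial f is an irreducible sextic over Q, so G = Gal(f/Q) is one of the 16 transitive subgroups 6T1, ..., 6T16 of S_6. The discriminant of f is -16003008, which is not a perfect square, so G is not contained in A_6. The transitive groups of degree 6 not contained in A_6 are: C_6 (6T1, order 6), S_3 (6T2, order 6), D_6 (6T3, order 12), C_3 x S_3 (6T5, order 18), A_4 x C_2 (6T6, order 24), S_4 (6T8, order 24), S_3 x S_3 (6T9, order 36), S_4 x C_2 (6T11, order 48), (S_3 x S_3) : C_2 (6T13, order 72), PGL(2,5) (6T14, order 120), S_6 (6T16, order 720). By Dedekind's theorem, for a prime p not dividing disc(f) the degrees of the irreducible factors of f mod p form the cycle type of an element of G. Factoring f modulo the 21 such primes p <= 89 (skipping 2, 3, 7, which divide the discriminant), each new pattern first appears at: mod 5: f = (x^6 + x^5 + 3x^4 + 3x^2 + 4x + 4), pattern 6; mod 11: f = (x + 10)(x^5 + 7x^4 + 3x^3 + 2), pattern 5+1; mod 13: f = (x + 2)(x + 6)(x^4 + 11x^3 + 9x^2 + 8x + 4), pattern 4+1+1; mod 23: f = (x + 4)(x + 8)(x^2 + 7x + 8)(x^2 + 10x + 3), pattern 2+2+1+1; mod 43: f = (x^3 + 22x^2 + 20x + 21)(x^3 + 27x^2 + 6x + 25), pattern 3+3; mod 61: f = (x^2 + 34x + 5)(x^2 + 45x + 56)(x^2 + 49x + 46), pattern 2+2+2. No other pattern occurs in this range, so the set of observed cycle types is {6, 5+1, 4+1+1, 2+2+1+1, 3+3, 2+2+2}. The candidates containing elements of all these cycle types are PGL(2,5) (6T14) of order 120, S_6 (6T16) of order 720; the others are excluded. The observed types are precisely the cycle types that occur in PGL(2,5) (6T14) (apart from the identity). Each of the other remaining candidates has further cycle types, and by the Chebotarev density theorem the matching factorization patterns would occur for a proportion of primes equal to their share of the group: S_6 (6T16) additionally contains elements of type 4+2, 3+2+1, 3+1+1+1, 2+1+1+1+1 (265 of its 720 elements, about 37% of primes). None of the 21 primes tested shows any such pattern (for each of these groups the chance of that is below 10^-4), which rules them out. Hence G = PGL(2,5) (6T14), of order 120. The Galois group PGL(2,5) (6T14) has order 120, so the splitting field has degree 120 over Q.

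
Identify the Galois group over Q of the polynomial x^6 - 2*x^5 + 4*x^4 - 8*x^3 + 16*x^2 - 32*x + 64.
6T1: C_6

The polynomial f is an irreducible sextic over Q, so G = Gal(f/Q) is one of the 16 transitive subgroups 6T1, ..., 6T16 of S_6. The discriminant of f is -18046378835968, which is not a perfect square, so G is not contained in A_6. The transitive groups of degree 6 not contained in A_6 are: C_6 (6T1, order 6), S_3 (6T2, order 6), D_6 (6T3, order 12), C_3 x S_3 (6T5, order 18), A_4 x C_2 (6T6, order 24), S_4 (6T8, order 24), S_3 x S_3 (6T9, order 36), S_4 x C_2 (6T11, order 48), (S_3 x S_3) : C_2 (6T13, order 72), PGL(2,5) (6T14, order 120), S_6 (6T16, order 720). By Dedekind's theorem, for a prime p not dividing disc(f) the degrees of the irreducible factors of f mod p form the cycle type of an element of G. Factoring f modulo the 37 such primes p <= 167 (skipping 2, 7, which divide the discriminant), each new pattern first appears at: mod 3: f = (x^6 + x^5 + x^4 + x^3 + x^2 + x + 1), pattern 6; mod 11: f = (x^3 + x^2 + 5x + 8)(x^3 + 8x^2 + 2x + 8), pattern 3+3; mod 13: f = (x^2 + x + 4)(x^2 + 3x + 4)(x^2 + 7x + 4), pattern 2+2+2; mod 29: f = (x + 3)(x + 11)(x + 14)(x + 17)(x + 19)(x + 21), pattern 1+1+1+1+1+1. No other pattern occurs in this range, so the set of observed cycle types is {6, 3+3, 2+2+2, 1+1+1+1+1+1}. The candidates containing elements of all these cycle types are C_6 (6T1) of order 6, D_6 (6T3) of order 12, C_3 x S_3 (6T5) of order 18, A_4 x C_2 (6T6) of order 24, S_3 x S_3 (6T9) of order 36, S_4 x C_2 (6T11) of order 48, (S_3 x S_3) : C_2 (6T13) of order 72, PGL(2,5) (6T14) of order 120, S_6 (6T16) of order 720; the others are excluded. The observed types are precisely the cycle types that occur in C_6 (6T1). Each of the other remaining candidates has further cycle types, and by the Chebotarev density theorem the matching factorization patterns would occur for a proportion of primes equal to their share of the group: D_6 (6T3) additionally contains elements of type 2+2+1+1 (3 of its 12 elements, about 25% of primes); C_3 x S_3 (6T5) additionally contains elements of type 3+1+1+1 (4 of its 18 elements, about 22% of primes); A_4 x C_2 (6T6) additionally contains elements of type 2+2+1+1, 2+1+1+1+1 (6 of its 24 elements, about 25% of primes); S_3 x S_3 (6T9) additionally contains elements of type 3+1+1+1, 2+2+1+1 (13 of its 36 elements, about 36% of primes); S_4 x C_2 (6T11) additionally contains elements of type 4+2, 4+1+1, 2+2+1+1, 2+1+1+1+1 (24 of its 48 elements, about 50% of primes); (S_3 x S_3) : C_2 (6T13) additionally contains elements of type 4+2, 3+2+1, 3+1+1+1, 2+2+1+1, 2+1+1+1+1 (49 of its 72 elements, about 68% of primes); PGL(2,5) (6T14) additionally contains elements of type 5+1, 4+1+1, 2+2+1+1 (69 of its 120 elements, about 58% of primes); S_6 (6T16) additionally contains elements of type 5+1, 4+2, 4+1+1, 3+2+1, 3+1+1+1, 2+2+1+1, 2+1+1+1+1 (544 of its 720 elements, about 76% of primes). None of the 37 primes tested shows any such pattern (for each of these groups the chance of that is below 10^-4), which rules them out. Hence G = C_6 (6T1), of order 6.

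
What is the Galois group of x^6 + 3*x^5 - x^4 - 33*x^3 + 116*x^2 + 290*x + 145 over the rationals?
6T10: (C_3 x C_3) : C_4

The polynomial f is an irreducible sextic over Q, so G = Gal(f/Q) is one of the 16 transitive subgroups 6T1, ..., 6T16 of S_6. The discriminant of f is 598116723780625 = 24456425^2, a perfect square, so G is contained in A_6. The transitive groups of degree 6 contained in A_6 are: A_4 (6T4, order 12), S_4 (6T7, order 24), (C_3 x C_3) : C_4 (6T10, order 36), PSL(2,5) (6T12, order 60), A_6 (6T15, order 360). By Dedekind's theorem, for a prime p not dividing disc(f) the degrees of the irreducible factors of f mod p form the cycle type of an element of G. Factoring f modulo the 21 such primes p <= 101 (skipping 5, 7, 29, 61, 79, which divide the discriminant), each new pattern first appears at: mod 2: f = (x^2 + x + 1)(x^4 + x + 1), pattern 4+2; mod 11: f = (x^3 + 6x^2 + 8x + 2)(x^3 + 8x^2 + 9x + 1), pattern 3+3; mod 19: f = (x + 13)(x + 15)(x^2 + 2x + 5)(x^2 + 11x + 2), pattern 2+2+1+1; mod 101: f = (x + 24)(x + 72)(x + 96)(x^3 + 13x^2 + 93x + 80), pattern 3+1+1+1. No other pattern occurs in this range, so the set of observed cycle types is {4+2, 3+3, 2+2+1+1, 3+1+1+1}. The candidates containing elements of all these cycle types are (C_3 x C_3) : C_4 (6T10) of order 36, A_6 (6T15) of order 360; the others are excluded. The observed types are precisely the cycle types that occur in (C_3 x C_3) : C_4 (6T10) (apart from the identity). Each of the other remaining candidates has further cycle types, and by the Chebotarev density theorem the matching factorization patterns would occur for a proportion of primes equal to their share of the group: A_6 (6T15) additionally contains elements of type 5+1 (144 of its 360 elements, about 40% of primes). None of the 21 primes tested shows any such pattern (for each of these groups the chance of that is below 10^-4), which rules them out. Hence G = (C_3 x C_3) : C_4 (6T10), of order 36.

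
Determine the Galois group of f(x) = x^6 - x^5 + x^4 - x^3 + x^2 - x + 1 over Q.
The polynomial f is an irreducible sextic over Q, so G = Gal(f/Q) is one of the 16 transitive subgroups 6T1, ..., 6T16 of S_6. The discriminant of f is -16807, which is not a perfect square, so G is not contained in A_6. The transitive groups of degree 6 not contained in A_6 are: C_6 (6T1, order 6), S_3 (6T2, order 6), D_6 (6T3, order 12), C_3 x S_3 (6T5, order 18), A_4 x C_2 (6T6, order 24), S_4 (6T8, order 24), S_3 x S_3 (6T9, order 36), S_4 x C_2 (6T11, order 48), (S_3 x S_3) : C_2 (6T13, order 72), PGL(2,5) (6T14, order 120), S_6 (6T16, order 720). By Dedekind's theorem, for a prime p not dividing disc(f) the degrees of the irreducible factors of f mod p form the cycle type of an element of G. Factoring f modulo the 37 such primes p <= 163 (skipping 7, which divides the discriminant), each new pattern first appears at: mod 2: f = (x^3 + x + 1)(x^3 + x^2 + 1), pattern 3+3; mod 3: f = (x^6 + 2x^5 + x^4 + 2x^3 + x^2 + 2x + 1), pattern 6; mod 13: f = (x^2 + 7x + 1)(x^2 + 8x + 1)(x^2 + 10x + 1), pattern 2+2+2; mod 29: f = (x + 7)(x + 16)(x + 20)(x + 23)(x + 24)(x + 25), pattern 1+1+1+1+1+1. No other pattern occurs in this range, so the set of observed cycle types is {3+3, 6, 2+2+2, 1+1+1+1+1+1}. The candidates containing elements of all these cycle types are C_6 (6T1) of order 6, D_6 (6T3) of order 12, C_3 x S_3 (6T5) of order 18, A_4 x C_2 (6T6) of order 24, S_3 x S_3 (6T9) of order 36, S_4 x C_2 (6T11) of order 48, (S_3 x S_3) : C_2 (6T13) of order 72, PGL(2,5) (6T14) of order 120, S_6 (6T16) of order 720; the others are excluded. The observed types are precisely the cycle types that occur in C_6 (6T1). Each of the other remaining candidates has further cycle types, and by the Chebotarev density theorem the matching factorization patterns would occur for a proportion of primes equal to their share of the group: D_6 (6T3) additionally contains elements of type 2+2+1+1 (3 of its 12 elements, about 25% of primes); C_3 x S_3 (6T5) additionally contains elements of type 3+1+1+1 (4 of its 18 elements, about 22% of primes); A_4 x C_2 (6T6) additionally contains elements of type 2+2+1+1, 2+1+1+1+1 (6 of its 24 elements, about 25% of primes); S_3 x S_3 (6T9) additionally contains elements of type 3+1+1+1, 2+2+1+1 (13 of its 36 elements, about 36% of primes); S_4 x C_2 (6T11) additionally contains elements of type 4+2, 4+1+1, 2+2+1+1, 2+1+1+1+1 (24 of its 48 elements, about 50% of primes); (S_3 x S_3) : C_2 (6T13) additionally contains elements of type 4+2, 3+2+1, 3+1+1+1, 2+2+1+1, 2+1+1+1+1 (49 of its 72 elements, about 68% of primes); PGL(2,5) (6T14) additionally contains elements of type 5+1, 4+1+1, 2+2+1+1 (69 of its 120 elements, about 58% of primes); S_6 (6T16) additionally contains elements of type 5+1, 4+2, 4+1+1, 3+2+1, 3+1+1+1, 2+2+1+1, 2+1+1+1+1 (544 of its 720 elements, about 76% of primes). None of the 37 primes tested shows any such pattern (for each of these groups the chance of that is below 10^-4), which rules them out. Hence G = C_6 (6T1), of order 6.

C_6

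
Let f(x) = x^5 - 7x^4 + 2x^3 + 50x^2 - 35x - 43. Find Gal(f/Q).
The polynomial f is an irreducible quintic over Q, so G = Gal(f/Q) is a transitive subgroup of S_5: one of C_5 (5T1, order 5), D_5 (5T2, order 10), F_20 (5T3, order 20), A_5 (5T4, order 60) or S_5 (5T5, order 120). The discriminant of f is 15352201216 = 123904^2, a perfect square, so G is contained in A_5. The transitive groups of degree 5 contained in A_5 are: C_5 (5T1, order 5), D_5 (5T2, order 10), A_5 (5T4, order 60). By Dedekind's theorem, for a prime p not dividing disc(f) the degrees of the irreducible factors of f mod p form the cycle type of an element of G. Factoring f modulo the 14 such primes p <= 53 (skipping 2, 11, which divide the discriminant), each new pattern first appears at: mod 3: f = (x^5 + 2x^4 + 2x^3 + 2x^2 + x + 2), pattern 5; mod 23: f = (x + 4)(x + 7)(x + 11)(x + 19)(x + 21), pattern 1+1+1+1+1. No other pattern occurs in this range, so the set of observed cycle types is {5, 1+1+1+1+1}. The candidates containing elements of all these cycle types are C_5 (5T1) of order 5, D_5 (5T2) of order 10, A_5 (5T4) of order 60; the others are excluded. The observed types are precisely the cycle types that occur in C_5 (5T1). Each of the other remaining candidates has further cycle types, and by the Chebotarev density theorem the matching factorization patterns would occur for a proportion of primes equal to their share of the group: D_5 (5T2) additionally contains elements of type 2+2+1 (5 of its 10 elements, about 50% of primes); A_5 (5T4) additionally contains elements of type 3+1+1, 2+2+1 (35 of its 60 elements, about 58% of primes). None of the 14 primes tested shows any such pattern (for each of these groups the chance of that is below 10^-4), which rules them out. Hence G = C_5 (5T1), of order 5.

C_5, the cyclic group of order 5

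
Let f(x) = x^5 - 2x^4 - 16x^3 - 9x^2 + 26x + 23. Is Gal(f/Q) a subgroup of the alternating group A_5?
Yes

The polynomial is irreducible of degree 5 over Q. Its discriminant is 7745089 = 2783^2, a perfect square. A Galois group lies in the alternating group exactly when the discriminant is a square in Q, so the Galois group (C_5) is contained in A_5.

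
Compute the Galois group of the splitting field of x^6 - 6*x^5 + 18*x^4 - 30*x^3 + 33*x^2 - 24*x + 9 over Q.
PGL(2,5)

The polynomial f is an irreducible sextic over Q, so G = Gal(f/Q) is one of the 16 transitive subgroups 6T1, ..., 6T16 of S_6. The discriminant of f is -16003008, which is not a perfect square, so G is not contained in A_6. The transitive groups of degree 6 not contained in A_6 are: C_6 (6T1, order 6), S_3 (6T2, order 6), D_6 (6T3, order 12), C_3 x S_3 (6T5, order 18), A_4 x C_2 (6T6, order 24), S_4 (6T8, order 24), S_3 x S_3 (6T9, order 36), S_4 x C_2 (6T11, order 48), (S_3 x S_3) : C_2 (6T13, order 72), PGL(2,5) (6T14, order 120), S_6 (6T16, order 720). By Dedekind's theorem, for a prime p not dividing disc(f) the degrees of the irreducible factors of f mod p form the cycle type of an element of G. Factoring f modulo the 21 such primes p <= 89 (skipping 2, 3, 7, which divide the discriminant), each new pattern first appears at: mod 5: f = (x^6 + 4x^5 + 3x^4 + 3x^2 + x + 4), pattern 6; mod 11: f = (x + 1)(x^5 + 4x^4 + 3x^3 + 9), pattern 5+1; mod 13: f = (x + 7)(x + 11)(x^4 + 2x^3 + 9x^2 + 5x + 4), pattern 4+1+1; mod 23: f = (x + 15)(x + 19)(x^2 + 13x + 3)(x^2 + 16x + 8), pattern 2+2+1+1; mod 43: f = (x^3 + 16x^2 + 6x + 18)(x^3 + 21x^2 + 20x + 22), pattern 3+3; mod 61: f = (x^2 + 12x + 46)(x^2 + 16x + 56)(x^2 + 27x + 5), pattern 2+2+2. No other pattern occurs in this range, so the set of observed cycle types is {6, 5+1, 4+1+1, 2+2+1+1, 3+3, 2+2+2}. The candidates containing elements of all these cycle types are PGL(2,5) (6T14) of order 120, S_6 (6T16) of order 720; the others are excluded. The observed types are precisely the cycle types that occur in PGL(2,5) (6T14) (apart from the identity). Each of the other remaining candidates has further cycle types, and by the Chebotarev density theorem the matching factorization patterns would occur for a proportion of primes equal to their share of the group: S_6 (6T16) additionally contains elements of type 4+2, 3+2+1, 3+1+1+1, 2+1+1+1+1 (265 of its 720 elements, about 37% of primes). None of the 21 primes tested shows any such pattern (for each of these groups the chance of that is below 10^-4), which rules them out. Hence G = PGL(2,5) (6T14), of order 120.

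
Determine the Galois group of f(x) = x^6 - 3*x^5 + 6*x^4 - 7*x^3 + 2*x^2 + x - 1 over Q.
S_4, S_4(6c), the S_4-action on 6 points not in A_6

The polynomial f is an irreducible sextic over Q, so G = Gal(f/Q) is one of the 16 transitive subgroups 6T1, ..., 6T16 of S_6. The discriminant of f is 810448, which is not a perfect square, so G is not contained in A_6. The transitive groups of degree 6 not contained in A_6 are: C_6 (6T1, order 6), S_3 (6T2, order 6), D_6 (6T3, order 12), C_3 x S_3 (6T5, order 18), A_4 x C_2 (6T6, order 24), S_4 (6T8, order 24), S_3 x S_3 (6T9, order 36), S_4 x C_2 (6T11, order 48), (S_3 x S_3) : C_2 (6T13, order 72), PGL(2,5) (6T14, order 120), S_6 (6T16, order 720). By Dedekind's theorem, for a prime p not dividing disc(f) the degrees of the irreducible factors of f mod p form the cycle type of an element of G. Factoring f modulo the 22 such primes p <= 89 (skipping 2, 37, which divide the discriminant), each new pattern first appears at: mod 3: f = (x^3 + x^2 + x + 2)(x^3 + 2x^2 + 1), pattern 3+3; mod 5: f = (x^2 + 3)(x^2 + 3x + 4)(x^2 + 4x + 2), pattern 2+2+2; mod 17: f = (x + 1)(x + 15)(x^4 + 15x^3 + 6x^2 + 12x + 9), pattern 4+1+1; mod 67: f = (x + 4)(x + 62)(x^2 + 66x + 40)(x^2 + 66x + 50), pattern 2+2+1+1. No other pattern occurs in this range, so the set of observed cycle types is {3+3, 2+2+2, 4+1+1, 2+2+1+1}. The candidates containing elements of all these cycle types are S_4 (6T8) of order 24, S_4 x C_2 (6T11) of order 48, PGL(2,5) (6T14) of order 120, S_6 (6T16) of order 720; the others are excluded. The observed types are precisely the cycle types that occur in S_4 (6T8) (apart from the identity). Each of the other remaining candidates has further cycle types, and by the Chebotarev density theorem the matching factorization patterns would occur for a proportion of primes equal to their share of the group: S_4 x C_2 (6T11) additionally contains elements of type 6, 4+2, 2+1+1+1+1 (17 of its 48 elements, about 35% of primes); PGL(2,5) (6T14) additionally contains elements of type 6, 5+1 (44 of its 120 elements, about 37% of primes); S_6 (6T16) additionally contains elements of type 6, 5+1, 4+2, 3+2+1, 3+1+1+1, 2+1+1+1+1 (529 of its 720 elements, about 73% of primes). None of the 22 primes tested shows any such pattern (for each of these groups the chance of that is below 10^-4), which rules them out. Hence G = S_4 (6T8), of order 24.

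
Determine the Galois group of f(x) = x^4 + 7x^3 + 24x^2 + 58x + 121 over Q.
C_4, the cyclic group of order 4

The polynomial is an irreducible quartic over Q and its discriminant is 66430125, which is not a perfect square, so the Galois group is not contained in A_4. The resolvent cubic y^3 - 24*y^2 - 78*y + 2323 has exactly one rational root, so the Galois group is C_4 or D_4. The quartic becomes reducible over Q(sqrt(disc)), so the group is C_4.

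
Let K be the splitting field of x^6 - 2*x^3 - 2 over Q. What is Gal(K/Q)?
S_3 x S_3, the direct product S_3 x S_3 in its degree-6 action

The polynomial f is an irreducible sextic over Q, so G = Gal(f/Q) is one of the 16 transitive subgroups 6T1, ..., 6T16 of S_6. The discriminant of f is 5038848, which is not a perfect square, so G is not contained in A_6. The transitive groups of degree 6 not contained in A_6 are: C_6 (6T1, order 6), S_3 (6T2, order 6), D_6 (6T3, order 12), C_3 x S_3 (6T5, order 18), A_4 x C_2 (6T6, order 24), S_4 (6T8, order 24), S_3 x S_3 (6T9, order 36), S_4 x C_2 (6T11, order 48), (S_3 x S_3) : C_2 (6T13, order 72), PGL(2,5) (6T14, order 120), S_6 (6T16, order 720). By Dedekind's theorem, for a prime p not dividing disc(f) the degrees of the irreducible factors of f mod p form the cycle type of an element of G. Factoring f modulo the 23 such primes p <= 97 (skipping 2, 3, which divide the discriminant), each new pattern first appears at: mod 5: f = (x^6 + 3x^3 + 3), pattern 6; mod 11: f = (x + 3)(x + 5)(x^2 + 6x + 3)(x^2 + 8x + 9), pattern 2+2+1+1; mod 13: f = (x + 2)(x + 5)(x + 6)(x^3 + 3), pattern 3+1+1+1; mod 31: f = (x^2 + 8x + 24)(x^2 + 9x + 11)(x^2 + 14x + 27), pattern 2+2+2; mod 97: f = (x^3 + 9)(x^3 + 86), pattern 3+3. No other pattern occurs in this range, so the set of observed cycle types is {6, 2+2+1+1, 3+1+1+1, 2+2+2, 3+3}. The candidates containing elements of all these cycle types are S_3 x S_3 (6T9) of order 36, (S_3 x S_3) : C_2 (6T13) of order 72, S_6 (6T16) of order 720; the others are excluded. The observed types are precisely the cycle types that occur in S_3 x S_3 (6T9) (apart from the identity). Each of the other remaining candidates has further cycle types, and by the Chebotarev density theorem the matching factorization patterns would occur for a proportion of primes equal to their share of the group: (S_3 x S_3) : C_2 (6T13) additionally contains elements of type 4+2, 3+2+1, 2+1+1+1+1 (36 of its 72 elements, about 50% of primes); S_6 (6T16) additionally contains elements of type 5+1, 4+2, 4+1+1, 3+2+1, 2+1+1+1+1 (459 of its 720 elements, about 64% of primes). None of the 23 primes tested shows any such pattern (for each of these groups the chance of that is below 10^-4), which rules them out. Hence G = S_3 x S_3 (6T9), of order 36.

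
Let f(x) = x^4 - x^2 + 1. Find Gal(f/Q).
V_4 (also written V4)

The polynomial is an irreducible quartic over Q and its discriminant is 144 = 12^2, a perfect square, so the Galois group is contained in A_4. The resolvent cubic y^3 + y^2 - 4*y - 4 splits completely over Q, which gives the Klein four-group V_4.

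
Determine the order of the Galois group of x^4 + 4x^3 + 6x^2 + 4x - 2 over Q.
8

The degree of the splitting field over Q equals the order of the Galois group, so first determine the group. The polynomial is an irreducible quartic over Q and its discriminant is -6912, which is not a perfect square, so the Galois group is not contained in A_4. The resolvent cubic y^3 - 6*y^2 + 24*y - 32 has exactly one rational root, so the Galois group is C_4 or D_4. The quartic remains irreducible over Q(sqrt(disc)), so the group is D_4. The Galois group D_4 (4T3) has order 8, so the splitting field has degree 8 over Q.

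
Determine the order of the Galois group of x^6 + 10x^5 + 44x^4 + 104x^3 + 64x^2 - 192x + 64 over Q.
The degree of the splitting field over Q equals the order of the Galois group, so first determine the group. The polynomial f is an irreducible sextic over Q, so G = Gal(f/Q) is one of the 16 transitive subgroups 6T1, ..., 6T16 of S_6. The discriminant of f is 564385546240000 = 23756800^2, a perfect square, so G is contained in A_6. The transitive groups of degree 6 contained in A_6 are: A_4 (6T4, order 12), S_4 (6T7, order 24), (C_3 x C_3) : C_4 (6T10, order 36), PSL(2,5) (6T12, order 60), A_6 (6T15, order 360). By Dedekind's theorem, for a prime p not dividing disc(f) the degrees of the irreducible factors of f mod p form the cycle type of an element of G. Factoring f modulo the 19 such primes p <= 79 (skipping 2, 5, 29, which divide the discriminant), each new pattern first appears at: mod 3: f = (x^2 + x + 2)(x^4 + 2x + 2), pattern 4+2; mod 11: f = (x^3 + x^2 + x + 3)(x^3 + 9x^2 + x + 3), pattern 3+3; mod 19: f = (x + 16)(x + 18)(x^2 + 15x + 8)(x^2 + 18x + 9), pattern 2+2+1+1; mod 61: f = (x + 7)(x + 40)(x + 54)(x^3 + 31x^2 + 12x + 53), pattern 3+1+1+1. No other pattern occurs in this range, so the set of observed cycle types is {4+2, 3+3, 2+2+1+1, 3+1+1+1}. The candidates containing elements of all these cycle types are (C_3 x C_3) : C_4 (6T10) of order 36, A_6 (6T15) of order 360; the others are excluded. The observed types are precisely the cycle types that occur in (C_3 x C_3) : C_4 (6T10) (apart from the identity). Each of the other remaining candidates has further cycle types, and by the Chebotarev density theorem the matching factorization patterns would occur for a proportion of primes equal to their share of the group: A_6 (6T15) additionally contains elements of type 5+1 (144 of its 360 elements, about 40% of primes). None of the 19 primes tested shows any such pattern (for each of these groups the chance of that is below 10^-4), which rules them out. Hence G = (C_3 x C_3) : C_4 (6T10), of order 36. The Galois group (C_3 x C_3) : C_4 (6T10) has order 36, so the splitting field has degree 36 over Q.

36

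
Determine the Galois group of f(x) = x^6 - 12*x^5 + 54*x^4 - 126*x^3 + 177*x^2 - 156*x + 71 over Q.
The polynomial f is an irreducible sextic over Q, so G = Gal(f/Q) is one of the 16 transitive subgroups 6T1, ..., 6T16 of S_6. The discriminant of f is 19050624576 = 138024^2, a perfect square, so G is contained in A_6. The transitive groups of degree 6 contained in A_6 are: A_4 (6T4, order 12), S_4 (6T7, order 24), (C_3 x C_3) : C_4 (6T10, order 36), PSL(2,5) (6T12, order 60), A_6 (6T15, order 360). By Dedekind's theorem, for a prime p not dividing disc(f) the degrees of the irreducible factors of f mod p form the cycle type of an element of G. Factoring f modulo the 33 such primes p <= 151 (skipping 2, 3, 71, which divide the discriminant), each new pattern first appears at: mod 5: f = (x^3 + 3x + 3)(x^3 + 3x^2 + x + 2), pattern 3+3; mod 17: f = (x + 9)(x + 13)(x^2 + 7x + 5)(x^2 + 10x + 15), pattern 2+2+1+1. No other pattern occurs in this range, so the set of observed cycle types is {3+3, 2+2+1+1}. The candidates containing elements of all these cycle types are A_4 (6T4) of order 12, S_4 (6T7) of order 24, (C_3 x C_3) : C_4 (6T10) of order 36, PSL(2,5) (6T12) of order 60, A_6 (6T15) of order 360; the others are excluded. The observed types are precisely the cycle types that occur in A_4 (6T4) (apart from the identity). Each of the other remaining candidates has further cycle types, and by the Chebotarev density theorem the matching factorization patterns would occur for a proportion of primes equal to their share of the group: S_4 (6T7) additionally contains elements of type 4+2 (6 of its 24 elements, about 25% of primes); (C_3 x C_3) : C_4 (6T10) additionally contains elements of type 4+2, 3+1+1+1 (22 of its 36 elements, about 61% of primes); PSL(2,5) (6T12) additionally contains elements of type 5+1 (24 of its 60 elements, about 40% of primes); A_6 (6T15) additionally contains elements of type 5+1, 4+2, 3+1+1+1 (274 of its 360 elements, about 76% of primes). None of the 33 primes tested shows any such pattern (for each of these groups the chance of that is below 10^-4), which rules them out. Hence G = A_4 (6T4), of order 12.

A_4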